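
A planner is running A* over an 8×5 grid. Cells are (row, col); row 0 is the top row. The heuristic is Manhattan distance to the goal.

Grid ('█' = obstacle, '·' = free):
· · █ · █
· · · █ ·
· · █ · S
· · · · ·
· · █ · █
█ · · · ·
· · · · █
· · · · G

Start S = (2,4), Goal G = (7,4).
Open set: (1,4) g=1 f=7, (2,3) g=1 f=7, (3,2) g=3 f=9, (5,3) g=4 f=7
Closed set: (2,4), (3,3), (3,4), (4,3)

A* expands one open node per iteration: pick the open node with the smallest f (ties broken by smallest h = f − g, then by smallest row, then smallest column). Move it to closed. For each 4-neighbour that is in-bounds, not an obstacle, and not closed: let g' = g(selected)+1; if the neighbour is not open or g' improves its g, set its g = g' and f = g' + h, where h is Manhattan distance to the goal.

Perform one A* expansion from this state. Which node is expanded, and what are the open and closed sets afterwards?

step 1: expand (5,3) (f=7, h=3) → closed; open now [(1,4) g=1 f=7, (2,3) g=1 f=7, (3,2) g=3 f=9, (5,2) g=5 f=9, (5,4) g=5 f=7, (6,3) g=5 f=7]

expanded=(5,3); open=[(1,4) g=1 f=7, (2,3) g=1 f=7, (3,2) g=3 f=9, (5,2) g=5 f=9, (5,4) g=5 f=7, (6,3) g=5 f=7]; closed=[(2,4), (3,3), (3,4), (4,3), (5,3)]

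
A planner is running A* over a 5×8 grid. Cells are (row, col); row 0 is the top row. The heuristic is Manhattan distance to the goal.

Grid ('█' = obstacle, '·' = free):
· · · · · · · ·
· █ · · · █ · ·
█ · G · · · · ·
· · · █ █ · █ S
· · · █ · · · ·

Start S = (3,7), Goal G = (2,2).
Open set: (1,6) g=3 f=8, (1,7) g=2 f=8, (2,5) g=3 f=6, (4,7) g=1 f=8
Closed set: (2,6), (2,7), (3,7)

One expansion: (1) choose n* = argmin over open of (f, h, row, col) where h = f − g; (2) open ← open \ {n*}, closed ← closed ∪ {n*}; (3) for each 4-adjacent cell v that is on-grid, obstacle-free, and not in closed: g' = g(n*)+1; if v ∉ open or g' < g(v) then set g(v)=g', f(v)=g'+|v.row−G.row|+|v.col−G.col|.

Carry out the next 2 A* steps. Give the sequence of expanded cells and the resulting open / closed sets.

step 1: expand (2,5) (f=6, h=3) → closed; open now [(1,6) g=3 f=8, (1,7) g=2 f=8, (2,4) g=4 f=6, (3,5) g=4 f=8, (4,7) g=1 f=8]
step 2: expand (2,4) (f=6, h=2) → closed; open now [(1,4) g=5 f=8, (1,6) g=3 f=8, (1,7) g=2 f=8, (2,3) g=5 f=6, (3,5) g=4 f=8, (4,7) g=1 f=8]

order=[(2,5) → (2,4)]; open=[(1,4) g=5 f=8, (1,6) g=3 f=8, (1,7) g=2 f=8, (2,3) g=5 f=6, (3,5) g=4 f=8, (4,7) g=1 f=8]; closed=[(2,4), (2,5), (2,6), (2,7), (3,7)]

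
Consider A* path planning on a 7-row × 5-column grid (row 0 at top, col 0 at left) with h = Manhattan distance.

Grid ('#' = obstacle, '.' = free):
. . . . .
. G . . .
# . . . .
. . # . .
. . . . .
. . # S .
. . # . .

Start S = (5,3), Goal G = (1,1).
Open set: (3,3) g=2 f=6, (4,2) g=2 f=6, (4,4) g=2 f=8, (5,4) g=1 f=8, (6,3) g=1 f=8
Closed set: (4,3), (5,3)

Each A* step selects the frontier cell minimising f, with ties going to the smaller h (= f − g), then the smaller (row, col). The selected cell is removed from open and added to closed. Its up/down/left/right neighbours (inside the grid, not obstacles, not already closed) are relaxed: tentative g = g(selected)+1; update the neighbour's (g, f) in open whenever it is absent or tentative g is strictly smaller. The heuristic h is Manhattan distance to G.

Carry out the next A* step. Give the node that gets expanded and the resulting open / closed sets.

expanded=(3,3); open=[(2,3) g=3 f=6, (3,4) g=3 f=8, (4,2) g=2 f=6, (4,4) g=2 f=8, (5,4) g=1 f=8, (6,3) g=1 f=8]; closed=[(3,3), (4,3), (5,3)]

step 1: expand (3,3) (f=6, h=4) → closed; open now [(2,3) g=3 f=6, (3,4) g=3 f=8, (4,2) g=2 f=6, (4,4) g=2 f=8, (5,4) g=1 f=8, (6,3) g=1 f=8]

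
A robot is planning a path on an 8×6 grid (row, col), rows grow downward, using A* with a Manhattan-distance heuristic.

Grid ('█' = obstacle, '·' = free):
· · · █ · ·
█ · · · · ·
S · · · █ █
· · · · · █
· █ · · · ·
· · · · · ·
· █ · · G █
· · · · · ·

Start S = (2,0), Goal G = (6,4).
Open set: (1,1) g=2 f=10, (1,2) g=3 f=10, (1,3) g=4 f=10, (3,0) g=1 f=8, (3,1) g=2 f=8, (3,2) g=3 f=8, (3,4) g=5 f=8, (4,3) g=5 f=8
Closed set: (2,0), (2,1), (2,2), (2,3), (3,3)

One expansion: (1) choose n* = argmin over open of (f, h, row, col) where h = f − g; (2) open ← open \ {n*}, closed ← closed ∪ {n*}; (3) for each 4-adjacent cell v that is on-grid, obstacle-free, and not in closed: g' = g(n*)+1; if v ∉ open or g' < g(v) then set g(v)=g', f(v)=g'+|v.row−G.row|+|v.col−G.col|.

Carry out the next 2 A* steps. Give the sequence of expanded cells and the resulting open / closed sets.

step 1: expand (3,4) (f=8, h=3) → closed; open now [(1,1) g=2 f=10, (1,2) g=3 f=10, (1,3) g=4 f=10, (3,0) g=1 f=8, (3,1) g=2 f=8, (3,2) g=3 f=8, (4,3) g=5 f=8, (4,4) g=6 f=8]
step 2: expand (4,4) (f=8, h=2) → closed; open now [(1,1) g=2 f=10, (1,2) g=3 f=10, (1,3) g=4 f=10, (3,0) g=1 f=8, (3,1) g=2 f=8, (3,2) g=3 f=8, (4,3) g=5 f=8, (4,5) g=7 f=10, (5,4) g=7 f=8]

order=[(3,4) → (4,4)]; open=[(1,1) g=2 f=10, (1,2) g=3 f=10, (1,3) g=4 f=10, (3,0) g=1 f=8, (3,1) g=2 f=8, (3,2) g=3 f=8, (4,3) g=5 f=8, (4,5) g=7 f=10, (5,4) g=7 f=8]; closed=[(2,0), (2,1), (2,2), (2,3), (3,3), (3,4), (4,4)]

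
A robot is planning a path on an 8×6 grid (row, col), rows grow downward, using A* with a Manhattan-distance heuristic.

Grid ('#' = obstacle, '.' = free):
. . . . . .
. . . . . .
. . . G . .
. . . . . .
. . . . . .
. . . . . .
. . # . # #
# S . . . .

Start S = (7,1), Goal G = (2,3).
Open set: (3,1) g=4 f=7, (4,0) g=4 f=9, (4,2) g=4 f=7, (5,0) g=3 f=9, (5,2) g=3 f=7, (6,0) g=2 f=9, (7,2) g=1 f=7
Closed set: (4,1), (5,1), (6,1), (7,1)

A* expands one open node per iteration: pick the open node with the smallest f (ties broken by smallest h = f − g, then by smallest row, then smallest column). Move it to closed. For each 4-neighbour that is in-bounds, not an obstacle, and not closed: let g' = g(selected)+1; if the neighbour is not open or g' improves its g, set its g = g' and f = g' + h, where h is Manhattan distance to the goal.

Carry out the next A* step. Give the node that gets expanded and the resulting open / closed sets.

expanded=(3,1); open=[(2,1) g=5 f=7, (3,0) g=5 f=9, (3,2) g=5 f=7, (4,0) g=4 f=9, (4,2) g=4 f=7, (5,0) g=3 f=9, (5,2) g=3 f=7, (6,0) g=2 f=9, (7,2) g=1 f=7]; closed=[(3,1), (4,1), (5,1), (6,1), (7,1)]

step 1: expand (3,1) (f=7, h=3) → closed; open now [(2,1) g=5 f=7, (3,0) g=5 f=9, (3,2) g=5 f=7, (4,0) g=4 f=9, (4,2) g=4 f=7, (5,0) g=3 f=9, (5,2) g=3 f=7, (6,0) g=2 f=9, (7,2) g=1 f=7]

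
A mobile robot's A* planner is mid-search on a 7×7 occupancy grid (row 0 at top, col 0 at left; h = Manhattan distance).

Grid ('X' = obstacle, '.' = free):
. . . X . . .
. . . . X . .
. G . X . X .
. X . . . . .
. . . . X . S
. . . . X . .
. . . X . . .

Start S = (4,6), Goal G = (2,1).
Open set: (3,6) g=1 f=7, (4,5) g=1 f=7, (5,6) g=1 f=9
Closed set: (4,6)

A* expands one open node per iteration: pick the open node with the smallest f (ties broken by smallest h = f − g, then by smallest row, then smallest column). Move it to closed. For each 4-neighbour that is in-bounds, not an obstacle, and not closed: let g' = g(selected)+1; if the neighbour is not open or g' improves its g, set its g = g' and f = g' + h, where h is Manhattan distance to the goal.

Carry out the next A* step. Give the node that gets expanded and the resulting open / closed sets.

step 1: expand (3,6) (f=7, h=6) → closed; open now [(2,6) g=2 f=7, (3,5) g=2 f=7, (4,5) g=1 f=7, (5,6) g=1 f=9]

expanded=(3,6); open=[(2,6) g=2 f=7, (3,5) g=2 f=7, (4,5) g=1 f=7, (5,6) g=1 f=9]; closed=[(3,6), (4,6)]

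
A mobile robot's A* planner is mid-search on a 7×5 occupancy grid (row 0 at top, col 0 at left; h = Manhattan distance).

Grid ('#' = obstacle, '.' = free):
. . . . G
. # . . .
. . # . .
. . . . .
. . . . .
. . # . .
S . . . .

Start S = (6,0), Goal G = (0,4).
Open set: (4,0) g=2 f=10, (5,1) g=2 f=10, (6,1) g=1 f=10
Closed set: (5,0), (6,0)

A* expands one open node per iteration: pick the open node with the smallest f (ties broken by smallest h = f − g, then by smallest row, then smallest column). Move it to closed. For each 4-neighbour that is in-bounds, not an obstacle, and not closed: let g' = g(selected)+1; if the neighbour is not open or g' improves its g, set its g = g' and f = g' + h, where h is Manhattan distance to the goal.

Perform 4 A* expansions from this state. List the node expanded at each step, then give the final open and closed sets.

step 1: expand (4,0) (f=10, h=8) → closed; open now [(3,0) g=3 f=10, (4,1) g=3 f=10, (5,1) g=2 f=10, (6,1) g=1 f=10]
step 2: expand (3,0) (f=10, h=7) → closed; open now [(2,0) g=4 f=10, (3,1) g=4 f=10, (4,1) g=3 f=10, (5,1) g=2 f=10, (6,1) g=1 f=10]
step 3: expand (2,0) (f=10, h=6) → closed; open now [(1,0) g=5 f=10, (2,1) g=5 f=10, (3,1) g=4 f=10, (4,1) g=3 f=10, (5,1) g=2 f=10, (6,1) g=1 f=10]
step 4: expand (1,0) (f=10, h=5) → closed; open now [(0,0) g=6 f=10, (2,1) g=5 f=10, (3,1) g=4 f=10, (4,1) g=3 f=10, (5,1) g=2 f=10, (6,1) g=1 f=10]

order=[(4,0) → (3,0) → (2,0) → (1,0)]; open=[(0,0) g=6 f=10, (2,1) g=5 f=10, (3,1) g=4 f=10, (4,1) g=3 f=10, (5,1) g=2 f=10, (6,1) g=1 f=10]; closed=[(1,0), (2,0), (3,0), (4,0), (5,0), (6,0)]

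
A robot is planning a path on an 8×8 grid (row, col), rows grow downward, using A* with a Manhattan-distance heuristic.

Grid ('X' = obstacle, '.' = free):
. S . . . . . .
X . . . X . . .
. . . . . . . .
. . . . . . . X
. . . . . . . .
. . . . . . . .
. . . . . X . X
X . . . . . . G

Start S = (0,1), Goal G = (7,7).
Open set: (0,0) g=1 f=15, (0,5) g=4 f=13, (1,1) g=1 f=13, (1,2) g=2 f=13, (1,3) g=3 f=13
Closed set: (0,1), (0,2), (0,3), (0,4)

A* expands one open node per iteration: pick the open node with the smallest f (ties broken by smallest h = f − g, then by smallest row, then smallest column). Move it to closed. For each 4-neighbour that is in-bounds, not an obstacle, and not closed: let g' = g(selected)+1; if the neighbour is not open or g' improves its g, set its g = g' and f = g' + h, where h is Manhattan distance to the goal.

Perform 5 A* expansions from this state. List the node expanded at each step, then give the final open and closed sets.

step 1: expand (0,5) (f=13, h=9) → closed; open now [(0,0) g=1 f=15, (0,6) g=5 f=13, (1,1) g=1 f=13, (1,2) g=2 f=13, (1,3) g=3 f=13, (1,5) g=5 f=13]
step 2: expand (0,6) (f=13, h=8) → closed; open now [(0,0) g=1 f=15, (0,7) g=6 f=13, (1,1) g=1 f=13, (1,2) g=2 f=13, (1,3) g=3 f=13, (1,5) g=5 f=13, (1,6) g=6 f=13]
step 3: expand (0,7) (f=13, h=7) → closed; open now [(0,0) g=1 f=15, (1,1) g=1 f=13, (1,2) g=2 f=13, (1,3) g=3 f=13, (1,5) g=5 f=13, (1,6) g=6 f=13, (1,7) g=7 f=13]
step 4: expand (1,7) (f=13, h=6) → closed; open now [(0,0) g=1 f=15, (1,1) g=1 f=13, (1,2) g=2 f=13, (1,3) g=3 f=13, (1,5) g=5 f=13, (1,6) g=6 f=13, (2,7) g=8 f=13]
step 5: expand (2,7) (f=13, h=5) → closed; open now [(0,0) g=1 f=15, (1,1) g=1 f=13, (1,2) g=2 f=13, (1,3) g=3 f=13, (1,5) g=5 f=13, (1,6) g=6 f=13, (2,6) g=9 f=15]

order=[(0,5) → (0,6) → (0,7) → (1,7) → (2,7)]; open=[(0,0) g=1 f=15, (1,1) g=1 f=13, (1,2) g=2 f=13, (1,3) g=3 f=13, (1,5) g=5 f=13, (1,6) g=6 f=13, (2,6) g=9 f=15]; closed=[(0,1), (0,2), (0,3), (0,4), (0,5), (0,6), (0,7), (1,7), (2,7)]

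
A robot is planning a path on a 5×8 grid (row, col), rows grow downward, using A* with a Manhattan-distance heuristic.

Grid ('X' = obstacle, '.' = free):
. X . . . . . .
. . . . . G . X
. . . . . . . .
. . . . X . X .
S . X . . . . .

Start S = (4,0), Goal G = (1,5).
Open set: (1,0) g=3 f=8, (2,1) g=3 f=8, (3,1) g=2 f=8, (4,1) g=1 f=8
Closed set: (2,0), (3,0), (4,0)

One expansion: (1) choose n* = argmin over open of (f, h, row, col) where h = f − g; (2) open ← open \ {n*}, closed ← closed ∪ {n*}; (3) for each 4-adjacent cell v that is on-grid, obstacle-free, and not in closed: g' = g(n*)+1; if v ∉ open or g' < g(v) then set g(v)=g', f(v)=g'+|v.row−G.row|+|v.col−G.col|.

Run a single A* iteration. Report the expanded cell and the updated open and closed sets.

step 1: expand (1,0) (f=8, h=5) → closed; open now [(0,0) g=4 f=10, (1,1) g=4 f=8, (2,1) g=3 f=8, (3,1) g=2 f=8, (4,1) g=1 f=8]

expanded=(1,0); open=[(0,0) g=4 f=10, (1,1) g=4 f=8, (2,1) g=3 f=8, (3,1) g=2 f=8, (4,1) g=1 f=8]; closed=[(1,0), (2,0), (3,0), (4,0)]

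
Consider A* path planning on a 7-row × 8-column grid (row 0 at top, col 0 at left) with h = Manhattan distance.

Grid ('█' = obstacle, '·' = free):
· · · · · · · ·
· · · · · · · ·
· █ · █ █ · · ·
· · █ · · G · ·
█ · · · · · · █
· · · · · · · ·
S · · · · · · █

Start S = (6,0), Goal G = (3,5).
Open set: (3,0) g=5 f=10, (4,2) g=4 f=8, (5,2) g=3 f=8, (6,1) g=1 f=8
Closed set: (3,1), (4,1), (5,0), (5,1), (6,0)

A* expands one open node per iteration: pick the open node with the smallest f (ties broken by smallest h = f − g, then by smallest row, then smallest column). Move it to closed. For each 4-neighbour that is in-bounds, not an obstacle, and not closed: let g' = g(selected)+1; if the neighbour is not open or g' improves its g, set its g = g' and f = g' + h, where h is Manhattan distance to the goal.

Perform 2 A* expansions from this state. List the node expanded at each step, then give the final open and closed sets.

step 1: expand (4,2) (f=8, h=4) → closed; open now [(3,0) g=5 f=10, (4,3) g=5 f=8, (5,2) g=3 f=8, (6,1) g=1 f=8]
step 2: expand (4,3) (f=8, h=3) → closed; open now [(3,0) g=5 f=10, (3,3) g=6 f=8, (4,4) g=6 f=8, (5,2) g=3 f=8, (5,3) g=6 f=10, (6,1) g=1 f=8]

order=[(4,2) → (4,3)]; open=[(3,0) g=5 f=10, (3,3) g=6 f=8, (4,4) g=6 f=8, (5,2) g=3 f=8, (5,3) g=6 f=10, (6,1) g=1 f=8]; closed=[(3,1), (4,1), (4,2), (4,3), (5,0), (5,1), (6,0)]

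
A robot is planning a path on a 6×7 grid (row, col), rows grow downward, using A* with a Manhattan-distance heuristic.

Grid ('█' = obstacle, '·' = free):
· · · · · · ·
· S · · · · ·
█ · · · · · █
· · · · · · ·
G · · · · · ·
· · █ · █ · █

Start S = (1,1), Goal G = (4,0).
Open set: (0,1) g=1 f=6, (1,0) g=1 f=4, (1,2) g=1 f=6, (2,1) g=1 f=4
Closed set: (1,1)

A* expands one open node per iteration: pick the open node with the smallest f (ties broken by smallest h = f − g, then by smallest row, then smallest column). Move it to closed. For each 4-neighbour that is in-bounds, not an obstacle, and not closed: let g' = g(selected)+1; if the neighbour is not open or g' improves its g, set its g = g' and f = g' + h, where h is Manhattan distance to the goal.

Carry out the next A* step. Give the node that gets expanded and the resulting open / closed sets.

step 1: expand (1,0) (f=4, h=3) → closed; open now [(0,0) g=2 f=6, (0,1) g=1 f=6, (1,2) g=1 f=6, (2,1) g=1 f=4]

expanded=(1,0); open=[(0,0) g=2 f=6, (0,1) g=1 f=6, (1,2) g=1 f=6, (2,1) g=1 f=4]; closed=[(1,0), (1,1)]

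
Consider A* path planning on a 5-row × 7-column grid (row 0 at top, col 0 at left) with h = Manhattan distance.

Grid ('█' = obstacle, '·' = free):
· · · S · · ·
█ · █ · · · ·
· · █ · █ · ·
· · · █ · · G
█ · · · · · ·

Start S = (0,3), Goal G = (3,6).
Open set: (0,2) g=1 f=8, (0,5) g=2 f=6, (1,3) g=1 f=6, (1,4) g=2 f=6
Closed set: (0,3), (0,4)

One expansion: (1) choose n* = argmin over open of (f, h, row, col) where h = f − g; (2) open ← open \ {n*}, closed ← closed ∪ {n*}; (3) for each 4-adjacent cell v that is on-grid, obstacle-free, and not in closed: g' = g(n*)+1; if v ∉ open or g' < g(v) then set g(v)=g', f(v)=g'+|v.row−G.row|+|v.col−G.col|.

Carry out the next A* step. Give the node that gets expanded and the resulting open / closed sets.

step 1: expand (0,5) (f=6, h=4) → closed; open now [(0,2) g=1 f=8, (0,6) g=3 f=6, (1,3) g=1 f=6, (1,4) g=2 f=6, (1,5) g=3 f=6]

expanded=(0,5); open=[(0,2) g=1 f=8, (0,6) g=3 f=6, (1,3) g=1 f=6, (1,4) g=2 f=6, (1,5) g=3 f=6]; closed=[(0,3), (0,4), (0,5)]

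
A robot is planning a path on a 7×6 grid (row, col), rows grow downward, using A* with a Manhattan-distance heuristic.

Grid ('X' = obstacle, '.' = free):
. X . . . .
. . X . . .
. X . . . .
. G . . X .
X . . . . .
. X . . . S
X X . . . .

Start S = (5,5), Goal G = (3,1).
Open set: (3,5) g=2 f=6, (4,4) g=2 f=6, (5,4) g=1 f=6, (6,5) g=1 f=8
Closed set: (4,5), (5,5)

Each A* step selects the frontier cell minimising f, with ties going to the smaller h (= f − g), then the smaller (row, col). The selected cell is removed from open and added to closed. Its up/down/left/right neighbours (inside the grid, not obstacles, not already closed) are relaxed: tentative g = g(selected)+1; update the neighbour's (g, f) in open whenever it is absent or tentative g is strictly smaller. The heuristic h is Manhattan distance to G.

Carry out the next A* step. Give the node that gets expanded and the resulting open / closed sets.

step 1: expand (3,5) (f=6, h=4) → closed; open now [(2,5) g=3 f=8, (4,4) g=2 f=6, (5,4) g=1 f=6, (6,5) g=1 f=8]

expanded=(3,5); open=[(2,5) g=3 f=8, (4,4) g=2 f=6, (5,4) g=1 f=6, (6,5) g=1 f=8]; closed=[(3,5), (4,5), (5,5)]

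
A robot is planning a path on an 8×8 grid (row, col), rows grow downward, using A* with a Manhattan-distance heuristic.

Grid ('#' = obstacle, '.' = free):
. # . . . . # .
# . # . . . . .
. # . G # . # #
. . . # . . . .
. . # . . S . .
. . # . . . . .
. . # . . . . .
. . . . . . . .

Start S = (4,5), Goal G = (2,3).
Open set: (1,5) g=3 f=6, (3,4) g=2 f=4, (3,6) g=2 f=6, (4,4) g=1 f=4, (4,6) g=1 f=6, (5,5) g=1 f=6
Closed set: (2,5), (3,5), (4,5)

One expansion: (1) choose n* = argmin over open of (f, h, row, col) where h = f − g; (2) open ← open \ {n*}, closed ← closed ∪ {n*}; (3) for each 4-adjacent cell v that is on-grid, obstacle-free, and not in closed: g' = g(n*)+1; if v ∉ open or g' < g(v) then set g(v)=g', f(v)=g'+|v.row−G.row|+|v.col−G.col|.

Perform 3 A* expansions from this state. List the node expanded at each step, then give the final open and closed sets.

step 1: expand (3,4) (f=4, h=2) → closed; open now [(1,5) g=3 f=6, (3,6) g=2 f=6, (4,4) g=1 f=4, (4,6) g=1 f=6, (5,5) g=1 f=6]
step 2: expand (4,4) (f=4, h=3) → closed; open now [(1,5) g=3 f=6, (3,6) g=2 f=6, (4,3) g=2 f=4, (4,6) g=1 f=6, (5,4) g=2 f=6, (5,5) g=1 f=6]
step 3: expand (4,3) (f=4, h=2) → closed; open now [(1,5) g=3 f=6, (3,6) g=2 f=6, (4,6) g=1 f=6, (5,3) g=3 f=6, (5,4) g=2 f=6, (5,5) g=1 f=6]

order=[(3,4) → (4,4) → (4,3)]; open=[(1,5) g=3 f=6, (3,6) g=2 f=6, (4,6) g=1 f=6, (5,3) g=3 f=6, (5,4) g=2 f=6, (5,5) g=1 f=6]; closed=[(2,5), (3,4), (3,5), (4,3), (4,4), (4,5)]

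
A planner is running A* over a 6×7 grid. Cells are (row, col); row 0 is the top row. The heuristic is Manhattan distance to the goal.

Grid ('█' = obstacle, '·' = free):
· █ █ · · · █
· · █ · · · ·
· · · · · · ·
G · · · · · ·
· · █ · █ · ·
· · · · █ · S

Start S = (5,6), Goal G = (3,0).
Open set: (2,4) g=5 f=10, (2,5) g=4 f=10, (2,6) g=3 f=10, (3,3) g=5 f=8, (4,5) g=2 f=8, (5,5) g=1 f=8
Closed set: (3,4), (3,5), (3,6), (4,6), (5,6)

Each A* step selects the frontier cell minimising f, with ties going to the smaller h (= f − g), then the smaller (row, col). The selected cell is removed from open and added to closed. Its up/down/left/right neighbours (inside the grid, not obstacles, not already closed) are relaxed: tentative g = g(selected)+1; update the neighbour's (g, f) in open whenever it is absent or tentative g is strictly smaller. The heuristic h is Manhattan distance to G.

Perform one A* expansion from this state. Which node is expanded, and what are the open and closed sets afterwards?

expanded=(3,3); open=[(2,3) g=6 f=10, (2,4) g=5 f=10, (2,5) g=4 f=10, (2,6) g=3 f=10, (3,2) g=6 f=8, (4,3) g=6 f=10, (4,5) g=2 f=8, (5,5) g=1 f=8]; closed=[(3,3), (3,4), (3,5), (3,6), (4,6), (5,6)]

step 1: expand (3,3) (f=8, h=3) → closed; open now [(2,3) g=6 f=10, (2,4) g=5 f=10, (2,5) g=4 f=10, (2,6) g=3 f=10, (3,2) g=6 f=8, (4,3) g=6 f=10, (4,5) g=2 f=8, (5,5) g=1 f=8]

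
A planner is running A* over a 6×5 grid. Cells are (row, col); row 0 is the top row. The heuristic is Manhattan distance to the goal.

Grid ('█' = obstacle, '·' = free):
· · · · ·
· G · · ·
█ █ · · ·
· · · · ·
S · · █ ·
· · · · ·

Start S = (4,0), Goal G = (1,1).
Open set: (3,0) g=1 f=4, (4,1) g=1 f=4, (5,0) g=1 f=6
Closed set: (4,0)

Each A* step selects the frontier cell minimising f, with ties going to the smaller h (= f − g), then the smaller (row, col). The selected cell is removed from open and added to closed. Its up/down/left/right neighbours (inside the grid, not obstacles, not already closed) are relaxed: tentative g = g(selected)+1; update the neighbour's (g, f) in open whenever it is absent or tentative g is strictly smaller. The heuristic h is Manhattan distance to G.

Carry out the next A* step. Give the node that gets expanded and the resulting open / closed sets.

step 1: expand (3,0) (f=4, h=3) → closed; open now [(3,1) g=2 f=4, (4,1) g=1 f=4, (5,0) g=1 f=6]

expanded=(3,0); open=[(3,1) g=2 f=4, (4,1) g=1 f=4, (5,0) g=1 f=6]; closed=[(3,0), (4,0)]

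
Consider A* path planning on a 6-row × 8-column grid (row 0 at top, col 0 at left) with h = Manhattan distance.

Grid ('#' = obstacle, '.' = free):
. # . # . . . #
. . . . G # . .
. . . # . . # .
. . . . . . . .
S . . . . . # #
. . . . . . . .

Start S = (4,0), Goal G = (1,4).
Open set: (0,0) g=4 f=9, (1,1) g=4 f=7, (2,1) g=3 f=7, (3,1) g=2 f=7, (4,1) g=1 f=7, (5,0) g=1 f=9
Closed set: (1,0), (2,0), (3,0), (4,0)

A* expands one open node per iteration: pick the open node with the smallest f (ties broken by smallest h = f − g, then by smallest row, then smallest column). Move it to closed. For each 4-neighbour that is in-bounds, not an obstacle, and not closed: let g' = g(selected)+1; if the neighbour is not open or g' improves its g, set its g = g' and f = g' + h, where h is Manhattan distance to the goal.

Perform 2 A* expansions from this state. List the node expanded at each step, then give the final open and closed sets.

order=[(1,1) → (1,2)]; open=[(0,0) g=4 f=9, (0,2) g=6 f=9, (1,3) g=6 f=7, (2,1) g=3 f=7, (2,2) g=6 f=9, (3,1) g=2 f=7, (4,1) g=1 f=7, (5,0) g=1 f=9]; closed=[(1,0), (1,1), (1,2), (2,0), (3,0), (4,0)]

step 1: expand (1,1) (f=7, h=3) → closed; open now [(0,0) g=4 f=9, (1,2) g=5 f=7, (2,1) g=3 f=7, (3,1) g=2 f=7, (4,1) g=1 f=7, (5,0) g=1 f=9]
step 2: expand (1,2) (f=7, h=2) → closed; open now [(0,0) g=4 f=9, (0,2) g=6 f=9, (1,3) g=6 f=7, (2,1) g=3 f=7, (2,2) g=6 f=9, (3,1) g=2 f=7, (4,1) g=1 f=7, (5,0) g=1 f=9]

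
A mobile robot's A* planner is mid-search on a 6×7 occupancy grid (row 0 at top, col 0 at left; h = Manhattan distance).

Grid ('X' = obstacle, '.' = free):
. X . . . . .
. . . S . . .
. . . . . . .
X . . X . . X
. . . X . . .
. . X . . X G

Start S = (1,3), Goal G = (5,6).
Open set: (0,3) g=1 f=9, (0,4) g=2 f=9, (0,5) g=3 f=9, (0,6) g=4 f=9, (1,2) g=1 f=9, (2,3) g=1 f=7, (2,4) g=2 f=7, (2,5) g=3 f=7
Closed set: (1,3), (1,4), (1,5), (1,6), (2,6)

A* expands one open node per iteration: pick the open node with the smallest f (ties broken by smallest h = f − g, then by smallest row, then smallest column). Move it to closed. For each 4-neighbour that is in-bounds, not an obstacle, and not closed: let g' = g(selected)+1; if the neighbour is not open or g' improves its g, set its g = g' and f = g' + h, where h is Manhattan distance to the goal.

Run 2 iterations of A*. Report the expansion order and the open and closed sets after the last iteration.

order=[(2,5) → (3,5)]; open=[(0,3) g=1 f=9, (0,4) g=2 f=9, (0,5) g=3 f=9, (0,6) g=4 f=9, (1,2) g=1 f=9, (2,3) g=1 f=7, (2,4) g=2 f=7, (3,4) g=5 f=9, (4,5) g=5 f=7]; closed=[(1,3), (1,4), (1,5), (1,6), (2,5), (2,6), (3,5)]

step 1: expand (2,5) (f=7, h=4) → closed; open now [(0,3) g=1 f=9, (0,4) g=2 f=9, (0,5) g=3 f=9, (0,6) g=4 f=9, (1,2) g=1 f=9, (2,3) g=1 f=7, (2,4) g=2 f=7, (3,5) g=4 f=7]
step 2: expand (3,5) (f=7, h=3) → closed; open now [(0,3) g=1 f=9, (0,4) g=2 f=9, (0,5) g=3 f=9, (0,6) g=4 f=9, (1,2) g=1 f=9, (2,3) g=1 f=7, (2,4) g=2 f=7, (3,4) g=5 f=9, (4,5) g=5 f=7]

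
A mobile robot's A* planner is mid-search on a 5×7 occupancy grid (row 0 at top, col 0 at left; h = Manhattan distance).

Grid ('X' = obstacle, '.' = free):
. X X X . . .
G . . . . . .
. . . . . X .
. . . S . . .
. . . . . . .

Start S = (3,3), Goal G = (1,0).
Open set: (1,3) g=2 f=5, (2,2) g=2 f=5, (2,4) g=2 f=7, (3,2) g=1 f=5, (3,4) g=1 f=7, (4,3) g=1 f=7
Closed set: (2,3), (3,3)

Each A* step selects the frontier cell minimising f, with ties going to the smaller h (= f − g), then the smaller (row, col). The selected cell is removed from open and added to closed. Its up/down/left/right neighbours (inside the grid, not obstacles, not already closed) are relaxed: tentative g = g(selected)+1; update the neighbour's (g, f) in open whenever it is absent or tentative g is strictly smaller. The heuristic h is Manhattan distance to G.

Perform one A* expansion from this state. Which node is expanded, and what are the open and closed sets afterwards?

expanded=(1,3); open=[(1,2) g=3 f=5, (1,4) g=3 f=7, (2,2) g=2 f=5, (2,4) g=2 f=7, (3,2) g=1 f=5, (3,4) g=1 f=7, (4,3) g=1 f=7]; closed=[(1,3), (2,3), (3,3)]

step 1: expand (1,3) (f=5, h=3) → closed; open now [(1,2) g=3 f=5, (1,4) g=3 f=7, (2,2) g=2 f=5, (2,4) g=2 f=7, (3,2) g=1 f=5, (3,4) g=1 f=7, (4,3) g=1 f=7]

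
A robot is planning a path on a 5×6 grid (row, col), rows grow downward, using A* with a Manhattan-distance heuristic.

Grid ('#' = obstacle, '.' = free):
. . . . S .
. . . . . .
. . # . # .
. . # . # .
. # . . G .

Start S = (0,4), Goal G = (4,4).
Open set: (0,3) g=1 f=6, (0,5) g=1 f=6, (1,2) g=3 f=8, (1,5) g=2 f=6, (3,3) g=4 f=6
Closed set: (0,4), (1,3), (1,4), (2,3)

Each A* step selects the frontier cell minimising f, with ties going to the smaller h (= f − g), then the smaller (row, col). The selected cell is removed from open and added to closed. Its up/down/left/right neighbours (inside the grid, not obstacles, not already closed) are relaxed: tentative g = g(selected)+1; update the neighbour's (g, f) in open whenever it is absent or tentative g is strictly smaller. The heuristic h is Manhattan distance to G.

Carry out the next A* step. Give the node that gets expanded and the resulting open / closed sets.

step 1: expand (3,3) (f=6, h=2) → closed; open now [(0,3) g=1 f=6, (0,5) g=1 f=6, (1,2) g=3 f=8, (1,5) g=2 f=6, (4,3) g=5 f=6]

expanded=(3,3); open=[(0,3) g=1 f=6, (0,5) g=1 f=6, (1,2) g=3 f=8, (1,5) g=2 f=6, (4,3) g=5 f=6]; closed=[(0,4), (1,3), (1,4), (2,3), (3,3)]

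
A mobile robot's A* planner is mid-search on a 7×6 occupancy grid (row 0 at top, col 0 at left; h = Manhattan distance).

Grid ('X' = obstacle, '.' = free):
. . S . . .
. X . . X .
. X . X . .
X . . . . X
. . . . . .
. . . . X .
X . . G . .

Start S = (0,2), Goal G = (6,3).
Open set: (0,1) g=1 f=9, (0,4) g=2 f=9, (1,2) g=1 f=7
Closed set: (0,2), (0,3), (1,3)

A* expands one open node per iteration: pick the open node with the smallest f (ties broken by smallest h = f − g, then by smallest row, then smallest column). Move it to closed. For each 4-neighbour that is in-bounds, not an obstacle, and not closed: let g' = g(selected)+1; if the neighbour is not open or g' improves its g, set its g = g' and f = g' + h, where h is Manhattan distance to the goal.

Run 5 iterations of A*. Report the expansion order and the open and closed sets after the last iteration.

order=[(1,2) → (2,2) → (3,2) → (3,3) → (4,3)]; open=[(0,1) g=1 f=9, (0,4) g=2 f=9, (3,1) g=4 f=9, (3,4) g=5 f=9, (4,2) g=4 f=7, (4,4) g=6 f=9, (5,3) g=6 f=7]; closed=[(0,2), (0,3), (1,2), (1,3), (2,2), (3,2), (3,3), (4,3)]

step 1: expand (1,2) (f=7, h=6) → closed; open now [(0,1) g=1 f=9, (0,4) g=2 f=9, (2,2) g=2 f=7]
step 2: expand (2,2) (f=7, h=5) → closed; open now [(0,1) g=1 f=9, (0,4) g=2 f=9, (3,2) g=3 f=7]
step 3: expand (3,2) (f=7, h=4) → closed; open now [(0,1) g=1 f=9, (0,4) g=2 f=9, (3,1) g=4 f=9, (3,3) g=4 f=7, (4,2) g=4 f=7]
step 4: expand (3,3) (f=7, h=3) → closed; open now [(0,1) g=1 f=9, (0,4) g=2 f=9, (3,1) g=4 f=9, (3,4) g=5 f=9, (4,2) g=4 f=7, (4,3) g=5 f=7]
step 5: expand (4,3) (f=7, h=2) → closed; open now [(0,1) g=1 f=9, (0,4) g=2 f=9, (3,1) g=4 f=9, (3,4) g=5 f=9, (4,2) g=4 f=7, (4,4) g=6 f=9, (5,3) g=6 f=7]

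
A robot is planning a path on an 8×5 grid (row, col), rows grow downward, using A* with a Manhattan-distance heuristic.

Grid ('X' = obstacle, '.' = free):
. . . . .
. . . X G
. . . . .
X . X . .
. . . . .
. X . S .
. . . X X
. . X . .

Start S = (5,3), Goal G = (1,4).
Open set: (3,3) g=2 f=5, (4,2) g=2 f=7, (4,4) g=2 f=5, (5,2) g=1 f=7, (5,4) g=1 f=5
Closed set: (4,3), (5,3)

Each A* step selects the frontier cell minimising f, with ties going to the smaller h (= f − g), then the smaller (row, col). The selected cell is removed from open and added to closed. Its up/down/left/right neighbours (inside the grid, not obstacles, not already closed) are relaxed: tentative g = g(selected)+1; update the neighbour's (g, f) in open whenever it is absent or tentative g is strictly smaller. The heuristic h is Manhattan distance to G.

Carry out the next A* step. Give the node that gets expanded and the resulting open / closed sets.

step 1: expand (3,3) (f=5, h=3) → closed; open now [(2,3) g=3 f=5, (3,4) g=3 f=5, (4,2) g=2 f=7, (4,4) g=2 f=5, (5,2) g=1 f=7, (5,4) g=1 f=5]

expanded=(3,3); open=[(2,3) g=3 f=5, (3,4) g=3 f=5, (4,2) g=2 f=7, (4,4) g=2 f=5, (5,2) g=1 f=7, (5,4) g=1 f=5]; closed=[(3,3), (4,3), (5,3)]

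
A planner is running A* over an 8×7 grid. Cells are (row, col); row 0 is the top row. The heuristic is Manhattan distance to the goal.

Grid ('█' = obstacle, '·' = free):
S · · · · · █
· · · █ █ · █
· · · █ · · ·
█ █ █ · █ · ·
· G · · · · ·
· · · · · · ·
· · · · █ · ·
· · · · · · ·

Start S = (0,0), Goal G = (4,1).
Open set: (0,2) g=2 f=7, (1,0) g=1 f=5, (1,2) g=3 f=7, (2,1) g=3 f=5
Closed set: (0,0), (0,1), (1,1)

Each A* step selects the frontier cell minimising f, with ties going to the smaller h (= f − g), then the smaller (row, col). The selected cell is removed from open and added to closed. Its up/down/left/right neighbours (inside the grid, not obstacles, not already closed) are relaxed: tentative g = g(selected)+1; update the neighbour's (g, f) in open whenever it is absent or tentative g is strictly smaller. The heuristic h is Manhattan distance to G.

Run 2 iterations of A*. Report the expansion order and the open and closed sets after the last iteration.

order=[(2,1) → (1,0)]; open=[(0,2) g=2 f=7, (1,2) g=3 f=7, (2,0) g=2 f=5, (2,2) g=4 f=7]; closed=[(0,0), (0,1), (1,0), (1,1), (2,1)]

step 1: expand (2,1) (f=5, h=2) → closed; open now [(0,2) g=2 f=7, (1,0) g=1 f=5, (1,2) g=3 f=7, (2,0) g=4 f=7, (2,2) g=4 f=7]
step 2: expand (1,0) (f=5, h=4) → closed; open now [(0,2) g=2 f=7, (1,2) g=3 f=7, (2,0) g=2 f=5, (2,2) g=4 f=7]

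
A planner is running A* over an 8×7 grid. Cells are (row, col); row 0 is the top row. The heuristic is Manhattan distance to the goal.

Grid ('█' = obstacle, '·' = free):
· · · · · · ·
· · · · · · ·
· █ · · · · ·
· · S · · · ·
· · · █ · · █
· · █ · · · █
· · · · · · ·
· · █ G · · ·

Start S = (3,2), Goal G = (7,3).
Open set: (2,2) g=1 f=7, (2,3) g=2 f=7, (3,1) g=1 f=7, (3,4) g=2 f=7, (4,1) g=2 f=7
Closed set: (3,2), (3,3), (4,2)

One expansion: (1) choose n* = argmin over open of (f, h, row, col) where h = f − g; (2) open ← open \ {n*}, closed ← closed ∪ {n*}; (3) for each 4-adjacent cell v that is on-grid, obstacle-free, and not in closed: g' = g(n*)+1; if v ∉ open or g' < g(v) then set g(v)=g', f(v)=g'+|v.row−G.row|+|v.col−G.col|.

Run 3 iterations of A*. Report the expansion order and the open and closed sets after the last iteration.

step 1: expand (2,3) (f=7, h=5) → closed; open now [(1,3) g=3 f=9, (2,2) g=1 f=7, (2,4) g=3 f=9, (3,1) g=1 f=7, (3,4) g=2 f=7, (4,1) g=2 f=7]
step 2: expand (3,4) (f=7, h=5) → closed; open now [(1,3) g=3 f=9, (2,2) g=1 f=7, (2,4) g=3 f=9, (3,1) g=1 f=7, (3,5) g=3 f=9, (4,1) g=2 f=7, (4,4) g=3 f=7]
step 3: expand (4,4) (f=7, h=4) → closed; open now [(1,3) g=3 f=9, (2,2) g=1 f=7, (2,4) g=3 f=9, (3,1) g=1 f=7, (3,5) g=3 f=9, (4,1) g=2 f=7, (4,5) g=4 f=9, (5,4) g=4 f=7]

order=[(2,3) → (3,4) → (4,4)]; open=[(1,3) g=3 f=9, (2,2) g=1 f=7, (2,4) g=3 f=9, (3,1) g=1 f=7, (3,5) g=3 f=9, (4,1) g=2 f=7, (4,5) g=4 f=9, (5,4) g=4 f=7]; closed=[(2,3), (3,2), (3,3), (3,4), (4,2), (4,4)]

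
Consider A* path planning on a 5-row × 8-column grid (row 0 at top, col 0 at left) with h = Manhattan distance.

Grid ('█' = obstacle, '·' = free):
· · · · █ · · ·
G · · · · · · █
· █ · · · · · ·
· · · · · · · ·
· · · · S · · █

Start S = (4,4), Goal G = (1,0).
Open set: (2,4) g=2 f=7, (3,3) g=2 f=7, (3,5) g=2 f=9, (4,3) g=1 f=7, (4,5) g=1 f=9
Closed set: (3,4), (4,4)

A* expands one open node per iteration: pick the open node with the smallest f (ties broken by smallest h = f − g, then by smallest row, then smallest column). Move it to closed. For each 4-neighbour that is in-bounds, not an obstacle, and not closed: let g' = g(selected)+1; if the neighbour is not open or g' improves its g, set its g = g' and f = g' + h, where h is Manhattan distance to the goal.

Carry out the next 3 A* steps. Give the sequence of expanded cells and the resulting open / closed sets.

order=[(2,4) → (1,4) → (1,3)]; open=[(0,3) g=5 f=9, (1,2) g=5 f=7, (1,5) g=4 f=9, (2,3) g=3 f=7, (2,5) g=3 f=9, (3,3) g=2 f=7, (3,5) g=2 f=9, (4,3) g=1 f=7, (4,5) g=1 f=9]; closed=[(1,3), (1,4), (2,4), (3,4), (4,4)]

step 1: expand (2,4) (f=7, h=5) → closed; open now [(1,4) g=3 f=7, (2,3) g=3 f=7, (2,5) g=3 f=9, (3,3) g=2 f=7, (3,5) g=2 f=9, (4,3) g=1 f=7, (4,5) g=1 f=9]
step 2: expand (1,4) (f=7, h=4) → closed; open now [(1,3) g=4 f=7, (1,5) g=4 f=9, (2,3) g=3 f=7, (2,5) g=3 f=9, (3,3) g=2 f=7, (3,5) g=2 f=9, (4,3) g=1 f=7, (4,5) g=1 f=9]
step 3: expand (1,3) (f=7, h=3) → closed; open now [(0,3) g=5 f=9, (1,2) g=5 f=7, (1,5) g=4 f=9, (2,3) g=3 f=7, (2,5) g=3 f=9, (3,3) g=2 f=7, (3,5) g=2 f=9, (4,3) g=1 f=7, (4,5) g=1 f=9]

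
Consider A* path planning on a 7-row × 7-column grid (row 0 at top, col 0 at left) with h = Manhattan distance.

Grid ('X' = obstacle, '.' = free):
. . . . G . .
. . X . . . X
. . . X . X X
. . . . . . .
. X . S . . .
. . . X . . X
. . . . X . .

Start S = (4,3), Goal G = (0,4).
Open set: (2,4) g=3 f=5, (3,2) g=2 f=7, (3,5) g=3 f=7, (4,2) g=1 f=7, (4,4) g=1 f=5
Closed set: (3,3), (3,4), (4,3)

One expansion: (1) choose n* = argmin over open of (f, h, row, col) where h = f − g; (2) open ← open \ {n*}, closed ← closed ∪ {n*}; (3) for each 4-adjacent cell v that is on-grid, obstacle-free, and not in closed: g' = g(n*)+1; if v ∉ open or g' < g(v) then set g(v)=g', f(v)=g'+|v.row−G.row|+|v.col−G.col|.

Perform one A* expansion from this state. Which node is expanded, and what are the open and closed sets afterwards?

step 1: expand (2,4) (f=5, h=2) → closed; open now [(1,4) g=4 f=5, (3,2) g=2 f=7, (3,5) g=3 f=7, (4,2) g=1 f=7, (4,4) g=1 f=5]

expanded=(2,4); open=[(1,4) g=4 f=5, (3,2) g=2 f=7, (3,5) g=3 f=7, (4,2) g=1 f=7, (4,4) g=1 f=5]; closed=[(2,4), (3,3), (3,4), (4,3)]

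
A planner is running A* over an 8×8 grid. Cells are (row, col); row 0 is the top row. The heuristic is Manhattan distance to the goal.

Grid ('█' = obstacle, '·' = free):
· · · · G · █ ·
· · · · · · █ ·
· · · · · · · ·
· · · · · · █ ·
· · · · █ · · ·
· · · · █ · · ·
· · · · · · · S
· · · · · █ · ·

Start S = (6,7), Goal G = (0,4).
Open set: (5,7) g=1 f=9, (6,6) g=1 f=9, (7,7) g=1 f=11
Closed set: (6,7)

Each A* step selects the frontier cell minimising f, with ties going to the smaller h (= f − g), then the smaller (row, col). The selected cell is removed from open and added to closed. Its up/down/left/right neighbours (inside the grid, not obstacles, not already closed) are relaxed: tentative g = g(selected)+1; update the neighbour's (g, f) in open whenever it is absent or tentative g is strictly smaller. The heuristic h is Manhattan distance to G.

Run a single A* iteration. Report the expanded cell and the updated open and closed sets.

step 1: expand (5,7) (f=9, h=8) → closed; open now [(4,7) g=2 f=9, (5,6) g=2 f=9, (6,6) g=1 f=9, (7,7) g=1 f=11]

expanded=(5,7); open=[(4,7) g=2 f=9, (5,6) g=2 f=9, (6,6) g=1 f=9, (7,7) g=1 f=11]; closed=[(5,7), (6,7)]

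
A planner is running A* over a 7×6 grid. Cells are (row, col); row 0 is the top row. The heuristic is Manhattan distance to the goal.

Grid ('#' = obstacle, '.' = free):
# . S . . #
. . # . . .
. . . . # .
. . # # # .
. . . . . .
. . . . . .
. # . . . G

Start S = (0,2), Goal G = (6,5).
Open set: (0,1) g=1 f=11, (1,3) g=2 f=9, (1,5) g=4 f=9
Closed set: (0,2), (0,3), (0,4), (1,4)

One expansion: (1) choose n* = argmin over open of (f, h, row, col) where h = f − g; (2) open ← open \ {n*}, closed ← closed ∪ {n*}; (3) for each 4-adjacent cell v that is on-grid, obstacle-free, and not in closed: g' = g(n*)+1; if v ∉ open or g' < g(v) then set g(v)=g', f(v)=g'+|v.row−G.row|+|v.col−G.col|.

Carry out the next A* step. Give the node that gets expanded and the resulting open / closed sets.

expanded=(1,5); open=[(0,1) g=1 f=11, (1,3) g=2 f=9, (2,5) g=5 f=9]; closed=[(0,2), (0,3), (0,4), (1,4), (1,5)]

step 1: expand (1,5) (f=9, h=5) → closed; open now [(0,1) g=1 f=11, (1,3) g=2 f=9, (2,5) g=5 f=9]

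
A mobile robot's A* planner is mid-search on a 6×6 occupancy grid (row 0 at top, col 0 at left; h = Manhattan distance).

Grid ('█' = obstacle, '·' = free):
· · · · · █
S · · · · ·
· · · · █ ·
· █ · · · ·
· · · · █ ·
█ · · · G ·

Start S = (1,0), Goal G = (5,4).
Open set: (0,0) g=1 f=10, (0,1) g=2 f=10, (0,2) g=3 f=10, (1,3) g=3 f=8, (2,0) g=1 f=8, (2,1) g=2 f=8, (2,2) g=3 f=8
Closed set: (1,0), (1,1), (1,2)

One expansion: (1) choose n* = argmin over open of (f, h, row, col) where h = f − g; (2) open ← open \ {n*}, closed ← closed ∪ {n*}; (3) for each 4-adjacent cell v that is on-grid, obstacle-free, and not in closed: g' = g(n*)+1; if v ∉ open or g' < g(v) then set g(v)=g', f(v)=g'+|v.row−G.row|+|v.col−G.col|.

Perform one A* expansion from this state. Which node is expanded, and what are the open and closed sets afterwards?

expanded=(1,3); open=[(0,0) g=1 f=10, (0,1) g=2 f=10, (0,2) g=3 f=10, (0,3) g=4 f=10, (1,4) g=4 f=8, (2,0) g=1 f=8, (2,1) g=2 f=8, (2,2) g=3 f=8, (2,3) g=4 f=8]; closed=[(1,0), (1,1), (1,2), (1,3)]

step 1: expand (1,3) (f=8, h=5) → closed; open now [(0,0) g=1 f=10, (0,1) g=2 f=10, (0,2) g=3 f=10, (0,3) g=4 f=10, (1,4) g=4 f=8, (2,0) g=1 f=8, (2,1) g=2 f=8, (2,2) g=3 f=8, (2,3) g=4 f=8]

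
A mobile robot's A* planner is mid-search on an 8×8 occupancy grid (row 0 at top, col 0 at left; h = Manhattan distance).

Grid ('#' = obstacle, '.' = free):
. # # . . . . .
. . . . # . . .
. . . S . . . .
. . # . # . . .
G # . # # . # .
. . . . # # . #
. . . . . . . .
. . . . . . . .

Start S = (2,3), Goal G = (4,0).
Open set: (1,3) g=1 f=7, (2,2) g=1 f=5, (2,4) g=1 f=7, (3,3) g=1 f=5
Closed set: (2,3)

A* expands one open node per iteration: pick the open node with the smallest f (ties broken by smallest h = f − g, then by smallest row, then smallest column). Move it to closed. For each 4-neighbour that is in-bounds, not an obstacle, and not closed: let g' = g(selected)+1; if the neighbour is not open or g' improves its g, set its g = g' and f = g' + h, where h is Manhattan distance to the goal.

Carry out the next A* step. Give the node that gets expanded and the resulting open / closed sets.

step 1: expand (2,2) (f=5, h=4) → closed; open now [(1,2) g=2 f=7, (1,3) g=1 f=7, (2,1) g=2 f=5, (2,4) g=1 f=7, (3,3) g=1 f=5]

expanded=(2,2); open=[(1,2) g=2 f=7, (1,3) g=1 f=7, (2,1) g=2 f=5, (2,4) g=1 f=7, (3,3) g=1 f=5]; closed=[(2,2), (2,3)]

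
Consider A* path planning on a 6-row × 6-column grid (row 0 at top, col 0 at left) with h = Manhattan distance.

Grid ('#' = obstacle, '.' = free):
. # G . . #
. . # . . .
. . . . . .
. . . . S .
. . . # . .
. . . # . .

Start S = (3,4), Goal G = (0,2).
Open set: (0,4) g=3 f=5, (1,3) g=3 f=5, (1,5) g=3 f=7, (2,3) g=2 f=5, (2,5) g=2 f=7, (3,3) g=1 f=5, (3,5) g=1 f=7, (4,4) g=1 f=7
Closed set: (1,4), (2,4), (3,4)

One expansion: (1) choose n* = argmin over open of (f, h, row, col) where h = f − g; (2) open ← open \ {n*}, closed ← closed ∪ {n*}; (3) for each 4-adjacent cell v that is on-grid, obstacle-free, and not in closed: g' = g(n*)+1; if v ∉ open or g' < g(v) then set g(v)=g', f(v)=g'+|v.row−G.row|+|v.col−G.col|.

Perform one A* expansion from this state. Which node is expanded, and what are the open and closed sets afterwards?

step 1: expand (0,4) (f=5, h=2) → closed; open now [(0,3) g=4 f=5, (1,3) g=3 f=5, (1,5) g=3 f=7, (2,3) g=2 f=5, (2,5) g=2 f=7, (3,3) g=1 f=5, (3,5) g=1 f=7, (4,4) g=1 f=7]

expanded=(0,4); open=[(0,3) g=4 f=5, (1,3) g=3 f=5, (1,5) g=3 f=7, (2,3) g=2 f=5, (2,5) g=2 f=7, (3,3) g=1 f=5, (3,5) g=1 f=7, (4,4) g=1 f=7]; closed=[(0,4), (1,4), (2,4), (3,4)]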